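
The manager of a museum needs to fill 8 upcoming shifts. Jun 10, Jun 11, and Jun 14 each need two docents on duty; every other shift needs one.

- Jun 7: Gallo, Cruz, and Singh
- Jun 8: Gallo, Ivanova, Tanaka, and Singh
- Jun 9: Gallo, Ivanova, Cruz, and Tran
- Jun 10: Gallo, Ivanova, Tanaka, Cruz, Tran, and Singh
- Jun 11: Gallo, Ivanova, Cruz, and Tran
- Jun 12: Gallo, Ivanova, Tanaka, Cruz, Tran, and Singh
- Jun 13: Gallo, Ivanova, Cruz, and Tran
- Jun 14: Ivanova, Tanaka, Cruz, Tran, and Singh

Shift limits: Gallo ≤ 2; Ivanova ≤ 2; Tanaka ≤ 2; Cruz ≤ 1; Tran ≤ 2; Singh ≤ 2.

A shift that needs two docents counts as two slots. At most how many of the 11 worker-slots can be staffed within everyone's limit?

11

Total capacity across all docents is 2+2+2+1+2+2 = 11, and 11 slots are needed, so at most 11 can be filled.
An assignment achieving 11: Jun 7→Gallo, Jun 8→Gallo, Jun 9→Ivanova, Jun 10→Tanaka+Singh, Jun 11→Ivanova+Cruz, Jun 12→Singh, Jun 13→Tran, Jun 14→Tanaka+Tran.
Loads: Gallo 2/2, Ivanova 2/2, Tanaka 2/2, Cruz 1/1, Tran 2/2, Singh 2/2.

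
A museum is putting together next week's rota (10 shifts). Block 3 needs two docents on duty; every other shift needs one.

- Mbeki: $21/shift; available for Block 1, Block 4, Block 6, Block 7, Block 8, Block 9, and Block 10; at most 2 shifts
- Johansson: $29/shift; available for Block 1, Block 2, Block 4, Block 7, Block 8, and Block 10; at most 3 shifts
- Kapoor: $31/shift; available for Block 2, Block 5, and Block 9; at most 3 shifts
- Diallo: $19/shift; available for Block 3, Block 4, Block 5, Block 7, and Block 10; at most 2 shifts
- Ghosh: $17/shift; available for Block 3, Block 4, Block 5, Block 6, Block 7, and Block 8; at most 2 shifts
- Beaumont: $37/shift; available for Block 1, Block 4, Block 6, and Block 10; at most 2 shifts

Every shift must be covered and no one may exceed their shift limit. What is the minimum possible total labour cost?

$263

Block 3 can only be covered by Diallo and Ghosh, so that assignment is forced.
Picking the cheapest available docent for each shift independently would cost $211, but that ignores the shift limits.
An optimal schedule: Block 1→Mbeki, Block 2→Johansson, Block 3→Ghosh+Diallo, Block 4→Johansson, Block 5→Kapoor, Block 6→Ghosh, Block 7→Diallo, Block 8→Mbeki, Block 9→Kapoor, Block 10→Johansson.
Total: 21 + 29 + 17 + 19 + 29 + 31 + 17 + 19 + 21 + 31 + 29 = $263.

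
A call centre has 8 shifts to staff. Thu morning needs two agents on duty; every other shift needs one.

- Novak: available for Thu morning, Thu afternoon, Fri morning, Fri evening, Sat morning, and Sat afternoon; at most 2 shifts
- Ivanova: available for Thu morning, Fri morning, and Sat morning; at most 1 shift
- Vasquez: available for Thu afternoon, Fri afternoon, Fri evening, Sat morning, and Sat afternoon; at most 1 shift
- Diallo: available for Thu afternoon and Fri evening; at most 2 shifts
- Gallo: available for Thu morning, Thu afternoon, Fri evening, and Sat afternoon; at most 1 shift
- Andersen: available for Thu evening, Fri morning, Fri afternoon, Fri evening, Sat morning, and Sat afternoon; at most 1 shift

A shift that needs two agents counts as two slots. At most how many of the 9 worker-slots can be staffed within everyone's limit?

Total capacity across all agents is 2+1+1+2+1+1 = 8, and 9 slots are needed, so at most 8 can be filled.
An assignment achieving 8: Thu morning→Novak+Ivanova, Thu afternoon→Diallo, Thu evening→Andersen, Fri morning→Novak, Fri afternoon→Vasquez, Fri evening→Diallo, Sat afternoon→Gallo.
Loads: Novak 2/2, Ivanova 1/1, Vasquez 1/1, Diallo 2/2, Gallo 1/1, Andersen 1/1.

8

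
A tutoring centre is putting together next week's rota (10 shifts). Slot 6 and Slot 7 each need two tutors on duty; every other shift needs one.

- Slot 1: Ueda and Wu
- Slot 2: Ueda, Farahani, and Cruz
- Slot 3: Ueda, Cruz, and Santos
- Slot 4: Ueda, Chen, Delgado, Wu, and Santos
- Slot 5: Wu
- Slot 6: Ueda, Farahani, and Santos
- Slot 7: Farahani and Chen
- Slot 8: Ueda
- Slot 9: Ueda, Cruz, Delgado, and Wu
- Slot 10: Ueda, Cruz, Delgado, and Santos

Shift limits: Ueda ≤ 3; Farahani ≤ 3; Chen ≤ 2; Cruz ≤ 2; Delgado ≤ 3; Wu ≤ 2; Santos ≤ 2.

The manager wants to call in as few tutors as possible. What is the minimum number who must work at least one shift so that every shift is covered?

12 slots to fill and no one can take more than 3, so at least ⌈12/3⌉ = 4 tutors are needed.
Any 4 tutors together have capacity at most 3+3+3+2 = 11 < 12 slots, so 4 can never suffice.
Ueda, Farahani, Chen, Cruz, and Wu alone can cover everything: Slot 1→Ueda, Slot 2→Farahani, Slot 3→Cruz, Slot 4→Chen, Slot 5→Wu, Slot 6→Ueda+Farahani, Slot 7→Farahani+Chen, Slot 8→Ueda, Slot 9→Wu, Slot 10→Cruz.

5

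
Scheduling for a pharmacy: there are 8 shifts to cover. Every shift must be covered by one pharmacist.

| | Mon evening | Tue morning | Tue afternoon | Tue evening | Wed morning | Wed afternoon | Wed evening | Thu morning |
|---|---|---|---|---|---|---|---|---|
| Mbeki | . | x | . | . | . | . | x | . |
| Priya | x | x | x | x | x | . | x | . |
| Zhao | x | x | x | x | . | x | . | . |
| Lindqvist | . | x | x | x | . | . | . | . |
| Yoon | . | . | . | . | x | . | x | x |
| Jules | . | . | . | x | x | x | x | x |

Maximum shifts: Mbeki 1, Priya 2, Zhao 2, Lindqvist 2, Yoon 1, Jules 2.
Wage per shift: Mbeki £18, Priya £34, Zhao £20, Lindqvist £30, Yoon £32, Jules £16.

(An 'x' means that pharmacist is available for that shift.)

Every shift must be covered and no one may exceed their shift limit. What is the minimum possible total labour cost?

£182

Picking the cheapest available pharmacist for each shift independently would cost £138, but that ignores the shift limits.
An optimal schedule: Mon evening→Zhao, Tue morning→Lindqvist, Tue afternoon→Zhao, Tue evening→Lindqvist, Wed morning→Yoon, Wed afternoon→Jules, Wed evening→Mbeki, Thu morning→Jules.
Total: 20 + 30 + 20 + 30 + 32 + 16 + 18 + 16 = £182.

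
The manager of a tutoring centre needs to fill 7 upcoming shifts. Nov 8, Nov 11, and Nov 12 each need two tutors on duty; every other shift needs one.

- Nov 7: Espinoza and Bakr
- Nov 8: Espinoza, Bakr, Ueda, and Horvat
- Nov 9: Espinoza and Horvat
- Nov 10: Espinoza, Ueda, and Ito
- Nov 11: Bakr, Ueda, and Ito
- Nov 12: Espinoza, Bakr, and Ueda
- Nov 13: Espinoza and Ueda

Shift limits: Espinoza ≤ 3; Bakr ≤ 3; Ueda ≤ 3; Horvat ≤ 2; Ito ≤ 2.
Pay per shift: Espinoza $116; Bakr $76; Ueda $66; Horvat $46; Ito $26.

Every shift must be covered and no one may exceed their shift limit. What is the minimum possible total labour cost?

Picking the cheapest available tutor for each shift independently would cost $560, but that ignores the shift limits.
An optimal schedule: Nov 7→Bakr, Nov 8→Horvat+Bakr, Nov 9→Horvat, Nov 10→Ito, Nov 11→Ito+Ueda, Nov 12→Ueda+Bakr, Nov 13→Ueda.
Total: 76 + 46 + 76 + 46 + 26 + 26 + 66 + 66 + 76 + 66 = $570.

$570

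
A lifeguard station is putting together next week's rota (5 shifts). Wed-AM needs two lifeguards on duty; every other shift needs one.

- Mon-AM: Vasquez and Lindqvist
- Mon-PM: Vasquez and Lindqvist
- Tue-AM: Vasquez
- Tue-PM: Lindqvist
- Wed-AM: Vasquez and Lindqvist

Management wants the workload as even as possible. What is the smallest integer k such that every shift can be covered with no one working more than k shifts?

3

With 2 lifeguards and 6 worker-slots to fill, someone must work at least ⌈6/2⌉ = 3 shifts, so k ≥ 3.
k = 3 works: Mon-AM→Vasquez, Mon-PM→Lindqvist, Tue-AM→Vasquez, Tue-PM→Lindqvist, Wed-AM→Vasquez+Lindqvist.
Loads: Vasquez 3, Lindqvist 3 — all ≤ 3.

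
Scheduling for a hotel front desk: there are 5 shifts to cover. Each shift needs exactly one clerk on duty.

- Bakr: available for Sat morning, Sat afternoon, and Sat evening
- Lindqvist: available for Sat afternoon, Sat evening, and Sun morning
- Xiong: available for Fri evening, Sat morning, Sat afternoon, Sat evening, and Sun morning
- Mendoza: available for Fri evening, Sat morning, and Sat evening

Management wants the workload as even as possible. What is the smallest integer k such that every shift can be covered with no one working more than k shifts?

2

With 4 clerks and 5 worker-slots to fill, someone must work at least ⌈5/4⌉ = 2 shifts, so k ≥ 2.
k = 2 works: Fri evening→Xiong, Sat morning→Bakr, Sat afternoon→Bakr, Sat evening→Lindqvist, Sun morning→Lindqvist.
Loads: Bakr 2, Lindqvist 2, Xiong 1, Mendoza 0 — all ≤ 2.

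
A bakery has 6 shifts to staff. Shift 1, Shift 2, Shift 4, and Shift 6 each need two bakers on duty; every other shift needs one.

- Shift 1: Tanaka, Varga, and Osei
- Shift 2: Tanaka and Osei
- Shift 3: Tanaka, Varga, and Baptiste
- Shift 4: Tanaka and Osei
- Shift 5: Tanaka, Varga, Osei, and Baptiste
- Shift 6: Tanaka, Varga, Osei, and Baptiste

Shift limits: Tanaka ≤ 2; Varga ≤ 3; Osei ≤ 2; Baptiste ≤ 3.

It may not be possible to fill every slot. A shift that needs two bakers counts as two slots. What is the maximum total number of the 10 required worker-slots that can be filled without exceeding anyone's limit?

Total capacity across all bakers is 2+3+2+3 = 10, and 10 slots are needed, so at most 10 can be filled.
Shifts {Shift 1, Shift 2, Shift 4} need 6 slots but only Tanaka, Varga, and Osei are available for them, supplying at most 5 — so at least 1 slot must go unfilled.
An assignment achieving 9: Shift 1→Varga, Shift 2→Tanaka+Osei, Shift 3→Varga, Shift 4→Tanaka+Osei, Shift 5→Baptiste, Shift 6→Varga+Baptiste.
Loads: Tanaka 2/2, Varga 3/3, Osei 2/2, Baptiste 2/3.

9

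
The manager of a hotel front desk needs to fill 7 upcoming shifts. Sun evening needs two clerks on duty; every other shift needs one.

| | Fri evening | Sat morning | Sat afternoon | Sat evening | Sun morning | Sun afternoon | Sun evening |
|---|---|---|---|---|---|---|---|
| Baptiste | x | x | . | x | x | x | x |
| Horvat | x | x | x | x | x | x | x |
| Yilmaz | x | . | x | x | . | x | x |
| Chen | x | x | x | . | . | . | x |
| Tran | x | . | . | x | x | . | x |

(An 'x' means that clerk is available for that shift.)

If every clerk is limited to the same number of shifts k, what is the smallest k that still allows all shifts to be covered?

2

With 5 clerks and 8 worker-slots to fill, someone must work at least ⌈8/5⌉ = 2 shifts, so k ≥ 2.
k = 2 works: Fri evening→Yilmaz, Sat morning→Baptiste, Sat afternoon→Horvat, Sat evening→Yilmaz, Sun morning→Baptiste, Sun afternoon→Horvat, Sun evening→Chen+Tran.
Loads: Baptiste 2, Horvat 2, Yilmaz 2, Chen 1, Tran 1 — all ≤ 2.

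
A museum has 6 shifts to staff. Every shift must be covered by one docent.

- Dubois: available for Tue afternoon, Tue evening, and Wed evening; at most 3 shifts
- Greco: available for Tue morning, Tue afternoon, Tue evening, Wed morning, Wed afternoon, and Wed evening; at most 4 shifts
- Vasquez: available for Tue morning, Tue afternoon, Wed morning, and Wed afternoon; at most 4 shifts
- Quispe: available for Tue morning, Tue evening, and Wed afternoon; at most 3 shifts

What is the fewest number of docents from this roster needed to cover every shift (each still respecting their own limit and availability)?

2

6 slots to fill and no one can take more than 4, so at least ⌈6/4⌉ = 2 docents are needed.
Dubois and Greco alone can cover everything: Tue morning→Greco, Tue afternoon→Dubois, Tue evening→Dubois, Wed morning→Greco, Wed afternoon→Greco, Wed evening→Dubois.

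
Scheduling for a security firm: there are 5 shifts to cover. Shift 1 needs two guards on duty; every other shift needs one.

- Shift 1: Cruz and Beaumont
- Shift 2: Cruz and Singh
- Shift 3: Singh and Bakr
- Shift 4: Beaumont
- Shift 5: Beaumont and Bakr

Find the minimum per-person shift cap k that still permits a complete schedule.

2

With 4 guards and 6 worker-slots to fill, someone must work at least ⌈6/4⌉ = 2 shifts, so k ≥ 2.
k = 2 works: Shift 1→Cruz+Beaumont, Shift 2→Cruz, Shift 3→Singh, Shift 4→Beaumont, Shift 5→Bakr.
Loads: Cruz 2, Singh 1, Beaumont 2, Bakr 1 — all ≤ 2.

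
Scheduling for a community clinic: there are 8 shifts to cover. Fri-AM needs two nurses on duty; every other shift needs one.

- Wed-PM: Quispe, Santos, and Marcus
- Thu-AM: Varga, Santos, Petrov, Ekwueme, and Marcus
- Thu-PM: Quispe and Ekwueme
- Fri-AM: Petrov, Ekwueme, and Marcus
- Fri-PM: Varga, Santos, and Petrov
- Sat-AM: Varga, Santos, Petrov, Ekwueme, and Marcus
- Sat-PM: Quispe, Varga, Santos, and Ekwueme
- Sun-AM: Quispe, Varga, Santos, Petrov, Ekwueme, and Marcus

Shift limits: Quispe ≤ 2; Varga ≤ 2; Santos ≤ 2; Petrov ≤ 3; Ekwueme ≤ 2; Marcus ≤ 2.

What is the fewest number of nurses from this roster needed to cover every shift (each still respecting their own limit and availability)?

4

9 slots to fill and no one can take more than 3, so at least ⌈9/3⌉ = 3 nurses are needed.
Any 3 nurses together have capacity at most 3+2+2 = 7 < 9 slots, so 3 can never suffice.
Quispe, Varga, Petrov, and Ekwueme alone can cover everything: Wed-PM→Quispe, Thu-AM→Varga, Thu-PM→Quispe, Fri-AM→Petrov+Ekwueme, Fri-PM→Varga, Sat-AM→Petrov, Sat-PM→Ekwueme, Sun-AM→Petrov.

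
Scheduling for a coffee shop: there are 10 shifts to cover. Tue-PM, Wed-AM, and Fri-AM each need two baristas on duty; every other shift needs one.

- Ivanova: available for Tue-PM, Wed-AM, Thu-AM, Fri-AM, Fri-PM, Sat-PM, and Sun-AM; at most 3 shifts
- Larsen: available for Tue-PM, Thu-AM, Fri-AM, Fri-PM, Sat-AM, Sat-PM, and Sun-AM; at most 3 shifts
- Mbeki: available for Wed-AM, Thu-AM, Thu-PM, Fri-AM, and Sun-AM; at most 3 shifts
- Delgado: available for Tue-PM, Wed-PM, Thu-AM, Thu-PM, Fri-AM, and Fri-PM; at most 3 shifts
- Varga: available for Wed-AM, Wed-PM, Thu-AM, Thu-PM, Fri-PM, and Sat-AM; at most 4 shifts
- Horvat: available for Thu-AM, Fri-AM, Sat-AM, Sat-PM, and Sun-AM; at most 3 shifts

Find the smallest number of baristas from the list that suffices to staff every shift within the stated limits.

4

13 slots to fill and no one can take more than 4, so at least ⌈13/4⌉ = 4 baristas are needed.
Ivanova, Larsen, Mbeki, and Varga alone can cover everything: Tue-PM→Ivanova+Larsen, Wed-AM→Ivanova+Varga, Wed-PM→Varga, Thu-AM→Varga, Thu-PM→Mbeki, Fri-AM→Larsen+Mbeki, Fri-PM→Varga, Sat-AM→Larsen, Sat-PM→Ivanova, Sun-AM→Mbeki.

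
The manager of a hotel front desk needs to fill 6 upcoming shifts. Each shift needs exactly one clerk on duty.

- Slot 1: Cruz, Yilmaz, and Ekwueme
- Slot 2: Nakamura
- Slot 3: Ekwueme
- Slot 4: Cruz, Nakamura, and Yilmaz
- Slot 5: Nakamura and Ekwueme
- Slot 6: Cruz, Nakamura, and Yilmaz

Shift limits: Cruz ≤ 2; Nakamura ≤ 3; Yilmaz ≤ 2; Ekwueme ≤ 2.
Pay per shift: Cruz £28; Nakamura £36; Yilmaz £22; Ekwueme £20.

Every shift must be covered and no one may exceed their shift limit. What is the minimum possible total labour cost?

£148

Slot 2 can only be covered by Nakamura, so that assignment is forced.
Slot 3 can only be covered by Ekwueme, so that assignment is forced.
Picking the cheapest available clerk for each shift independently would cost £140, but that ignores the shift limits.
An optimal schedule: Slot 1→Yilmaz, Slot 2→Nakamura, Slot 3→Ekwueme, Slot 4→Yilmaz, Slot 5→Ekwueme, Slot 6→Cruz.
Total: 22 + 36 + 20 + 22 + 20 + 28 = £148.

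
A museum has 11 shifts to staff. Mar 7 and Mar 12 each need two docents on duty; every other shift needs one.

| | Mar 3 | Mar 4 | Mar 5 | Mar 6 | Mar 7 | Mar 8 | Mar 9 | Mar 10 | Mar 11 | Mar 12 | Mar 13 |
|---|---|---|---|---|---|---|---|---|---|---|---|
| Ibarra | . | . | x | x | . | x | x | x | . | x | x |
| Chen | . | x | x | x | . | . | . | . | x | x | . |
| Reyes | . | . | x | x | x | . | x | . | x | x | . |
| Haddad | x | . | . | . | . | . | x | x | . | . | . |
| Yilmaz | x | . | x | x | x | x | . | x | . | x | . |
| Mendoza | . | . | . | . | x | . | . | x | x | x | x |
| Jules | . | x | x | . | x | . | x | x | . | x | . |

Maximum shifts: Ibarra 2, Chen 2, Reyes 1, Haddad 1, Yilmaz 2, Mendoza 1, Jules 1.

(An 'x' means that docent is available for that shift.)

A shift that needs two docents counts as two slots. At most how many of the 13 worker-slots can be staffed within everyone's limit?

10

Total capacity across all docents is 2+2+1+1+2+1+1 = 10, and 13 slots are needed, so at most 10 can be filled.
An assignment achieving 10: Mar 3→Haddad, Mar 4→Chen, Mar 5→Yilmaz, Mar 6→Reyes, Mar 7→Yilmaz+Mendoza, Mar 8→Ibarra, Mar 9→Jules, Mar 11→Chen, Mar 13→Ibarra.
Loads: Ibarra 2/2, Chen 2/2, Reyes 1/1, Haddad 1/1, Yilmaz 2/2, Mendoza 1/1, Jules 1/1.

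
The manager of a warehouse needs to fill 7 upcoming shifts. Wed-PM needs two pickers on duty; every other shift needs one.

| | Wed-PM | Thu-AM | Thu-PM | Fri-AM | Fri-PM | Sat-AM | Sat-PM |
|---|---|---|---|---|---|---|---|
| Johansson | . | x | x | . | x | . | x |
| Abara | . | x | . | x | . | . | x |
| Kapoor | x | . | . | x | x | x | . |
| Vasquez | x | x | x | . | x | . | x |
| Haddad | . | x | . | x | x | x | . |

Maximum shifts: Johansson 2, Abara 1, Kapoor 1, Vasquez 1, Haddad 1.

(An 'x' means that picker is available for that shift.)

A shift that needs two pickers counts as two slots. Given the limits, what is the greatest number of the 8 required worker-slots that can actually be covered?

Total capacity across all pickers is 2+1+1+1+1 = 6, and 8 slots are needed, so at most 6 can be filled.
An assignment achieving 6: Wed-PM→Kapoor+Vasquez, Thu-PM→Johansson, Fri-AM→Abara, Sat-AM→Haddad, Sat-PM→Johansson.
Loads: Johansson 2/2, Abara 1/1, Kapoor 1/1, Vasquez 1/1, Haddad 1/1.

6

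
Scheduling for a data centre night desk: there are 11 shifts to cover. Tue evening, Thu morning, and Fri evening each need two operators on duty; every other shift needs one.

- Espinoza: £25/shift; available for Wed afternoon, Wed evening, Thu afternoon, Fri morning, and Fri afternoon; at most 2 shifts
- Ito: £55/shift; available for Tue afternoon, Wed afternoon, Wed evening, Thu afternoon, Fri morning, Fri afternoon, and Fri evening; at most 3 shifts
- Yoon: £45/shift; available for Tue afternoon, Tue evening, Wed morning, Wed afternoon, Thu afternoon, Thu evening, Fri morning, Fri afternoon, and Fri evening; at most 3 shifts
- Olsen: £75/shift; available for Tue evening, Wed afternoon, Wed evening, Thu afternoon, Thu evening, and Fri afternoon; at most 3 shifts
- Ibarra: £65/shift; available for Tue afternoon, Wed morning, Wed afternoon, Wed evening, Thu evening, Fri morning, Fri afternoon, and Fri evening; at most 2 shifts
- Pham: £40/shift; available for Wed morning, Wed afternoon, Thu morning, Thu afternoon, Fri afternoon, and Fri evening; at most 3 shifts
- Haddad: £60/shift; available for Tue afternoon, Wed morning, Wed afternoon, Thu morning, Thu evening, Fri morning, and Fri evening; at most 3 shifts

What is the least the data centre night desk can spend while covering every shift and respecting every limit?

Tue evening can only be covered by Yoon and Olsen, so that assignment is forced.
Thu morning can only be covered by Pham and Haddad, so that assignment is forced.
Picking the cheapest available operator for each shift independently would cost £560, but that ignores the shift limits.
An optimal schedule: Tue afternoon→Yoon, Tue evening→Yoon+Olsen, Wed morning→Pham, Wed afternoon→Ito, Wed evening→Espinoza, Thu morning→Pham+Haddad, Thu afternoon→Espinoza, Thu evening→Yoon, Fri morning→Ito, Fri afternoon→Pham, Fri evening→Ito+Haddad.
Total: 45 + 45 + 75 + 40 + 55 + 25 + 40 + 60 + 25 + 45 + 55 + 40 + 55 + 60 = £665.

£665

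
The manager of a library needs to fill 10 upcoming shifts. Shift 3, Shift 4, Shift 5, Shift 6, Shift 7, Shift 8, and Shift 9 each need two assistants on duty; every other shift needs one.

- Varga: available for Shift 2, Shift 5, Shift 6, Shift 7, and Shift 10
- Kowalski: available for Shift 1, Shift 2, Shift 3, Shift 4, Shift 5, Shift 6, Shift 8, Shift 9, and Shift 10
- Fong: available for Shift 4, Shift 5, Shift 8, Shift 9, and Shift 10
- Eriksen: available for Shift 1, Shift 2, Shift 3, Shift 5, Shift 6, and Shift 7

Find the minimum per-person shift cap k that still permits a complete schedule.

5

With 4 assistants and 17 worker-slots to fill, someone must work at least ⌈17/4⌉ = 5 shifts, so k ≥ 5.
k = 5 works: Shift 1→Kowalski, Shift 2→Varga, Shift 3→Kowalski+Eriksen, Shift 4→Kowalski+Fong, Shift 5→Varga+Fong, Shift 6→Varga+Eriksen, Shift 7→Varga+Eriksen, Shift 8→Kowalski+Fong, Shift 9→Kowalski+Fong, Shift 10→Varga.
Loads: Varga 5, Kowalski 5, Fong 4, Eriksen 3 — all ≤ 5.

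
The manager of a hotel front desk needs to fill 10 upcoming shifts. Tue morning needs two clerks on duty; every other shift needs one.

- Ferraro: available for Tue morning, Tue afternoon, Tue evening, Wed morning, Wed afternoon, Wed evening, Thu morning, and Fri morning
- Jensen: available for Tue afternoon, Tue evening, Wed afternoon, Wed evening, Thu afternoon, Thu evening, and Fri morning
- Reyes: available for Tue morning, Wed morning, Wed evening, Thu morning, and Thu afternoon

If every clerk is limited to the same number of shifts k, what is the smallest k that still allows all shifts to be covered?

With 3 clerks and 11 worker-slots to fill, someone must work at least ⌈11/3⌉ = 4 shifts, so k ≥ 4.
k = 4 works: Tue morning→Ferraro+Reyes, Tue afternoon→Ferraro, Tue evening→Ferraro, Wed morning→Ferraro, Wed afternoon→Jensen, Wed evening→Reyes, Thu morning→Reyes, Thu afternoon→Jensen, Thu evening→Jensen, Fri morning→Jensen.
Loads: Ferraro 4, Jensen 4, Reyes 3 — all ≤ 4.

4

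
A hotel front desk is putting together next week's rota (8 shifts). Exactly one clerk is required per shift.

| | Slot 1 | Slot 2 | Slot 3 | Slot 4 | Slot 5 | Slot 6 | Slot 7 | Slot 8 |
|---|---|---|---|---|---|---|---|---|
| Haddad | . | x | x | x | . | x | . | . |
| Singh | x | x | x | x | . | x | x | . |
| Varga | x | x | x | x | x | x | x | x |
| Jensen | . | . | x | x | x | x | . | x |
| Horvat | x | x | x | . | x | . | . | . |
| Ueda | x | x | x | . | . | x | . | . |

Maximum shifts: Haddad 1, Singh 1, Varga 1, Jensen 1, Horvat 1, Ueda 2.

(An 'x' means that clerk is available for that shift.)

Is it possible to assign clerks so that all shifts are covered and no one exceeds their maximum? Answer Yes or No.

Total capacity is 1+1+1+1+1+2 = 7 but 8 worker-slots are needed — infeasible.

No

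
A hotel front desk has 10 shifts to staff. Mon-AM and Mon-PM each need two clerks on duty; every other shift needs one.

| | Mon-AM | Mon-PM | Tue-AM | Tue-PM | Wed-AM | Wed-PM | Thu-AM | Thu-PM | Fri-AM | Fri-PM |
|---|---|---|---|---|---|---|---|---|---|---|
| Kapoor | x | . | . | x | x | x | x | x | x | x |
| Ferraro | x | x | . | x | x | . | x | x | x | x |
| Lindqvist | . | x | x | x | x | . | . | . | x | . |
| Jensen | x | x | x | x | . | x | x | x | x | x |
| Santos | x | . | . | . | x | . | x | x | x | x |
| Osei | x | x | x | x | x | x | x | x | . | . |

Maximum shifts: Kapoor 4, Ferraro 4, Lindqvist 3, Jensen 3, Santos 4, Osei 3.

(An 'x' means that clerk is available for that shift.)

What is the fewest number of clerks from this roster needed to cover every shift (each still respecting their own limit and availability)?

4

12 slots to fill and no one can take more than 4, so at least ⌈12/4⌉ = 3 clerks are needed.
No set of 3 clerks can cover every shift (each such set leaves at least one shift with no one available or exceeds a cap).
Kapoor, Ferraro, Lindqvist, and Jensen alone can cover everything: Mon-AM→Kapoor+Ferraro, Mon-PM→Ferraro+Lindqvist, Tue-AM→Lindqvist, Tue-PM→Lindqvist, Wed-AM→Kapoor, Wed-PM→Kapoor, Thu-AM→Kapoor, Thu-PM→Ferraro, Fri-AM→Jensen, Fri-PM→Ferraro.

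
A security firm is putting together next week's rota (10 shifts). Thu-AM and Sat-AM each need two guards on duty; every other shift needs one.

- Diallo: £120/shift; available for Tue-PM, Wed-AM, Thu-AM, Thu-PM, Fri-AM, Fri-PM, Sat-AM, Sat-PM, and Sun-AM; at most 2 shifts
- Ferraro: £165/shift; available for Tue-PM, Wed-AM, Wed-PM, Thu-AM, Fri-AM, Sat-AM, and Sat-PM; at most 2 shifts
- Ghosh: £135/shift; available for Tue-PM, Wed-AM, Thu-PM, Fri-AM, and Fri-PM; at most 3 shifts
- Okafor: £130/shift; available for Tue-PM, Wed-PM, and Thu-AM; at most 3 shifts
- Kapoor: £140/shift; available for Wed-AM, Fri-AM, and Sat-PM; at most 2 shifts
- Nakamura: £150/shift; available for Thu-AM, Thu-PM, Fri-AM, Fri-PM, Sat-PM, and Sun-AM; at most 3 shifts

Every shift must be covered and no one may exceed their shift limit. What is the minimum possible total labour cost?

Sat-AM can only be covered by Diallo and Ferraro, so that assignment is forced.
Picking the cheapest available guard for each shift independently would cost £1505, but that ignores the shift limits.
An optimal schedule: Tue-PM→Okafor, Wed-AM→Ghosh, Wed-PM→Okafor, Thu-AM→Okafor+Nakamura, Thu-PM→Ghosh, Fri-AM→Kapoor, Fri-PM→Ghosh, Sat-AM→Diallo+Ferraro, Sat-PM→Kapoor, Sun-AM→Diallo.
Total: 130 + 135 + 130 + 130 + 150 + 135 + 140 + 135 + 120 + 165 + 140 + 120 = £1630.

£1630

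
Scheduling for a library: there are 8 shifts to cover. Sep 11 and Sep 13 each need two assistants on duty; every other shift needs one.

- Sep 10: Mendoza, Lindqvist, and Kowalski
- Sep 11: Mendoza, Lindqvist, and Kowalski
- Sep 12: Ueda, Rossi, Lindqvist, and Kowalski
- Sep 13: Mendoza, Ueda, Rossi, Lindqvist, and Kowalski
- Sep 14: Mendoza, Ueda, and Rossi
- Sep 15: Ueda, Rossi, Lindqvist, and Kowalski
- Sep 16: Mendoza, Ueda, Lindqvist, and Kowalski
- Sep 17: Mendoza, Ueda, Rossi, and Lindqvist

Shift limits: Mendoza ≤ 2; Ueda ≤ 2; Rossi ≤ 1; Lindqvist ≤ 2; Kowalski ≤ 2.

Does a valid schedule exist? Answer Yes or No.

No

Total capacity is 2+2+1+2+2 = 9 but 10 worker-slots are needed — infeasible.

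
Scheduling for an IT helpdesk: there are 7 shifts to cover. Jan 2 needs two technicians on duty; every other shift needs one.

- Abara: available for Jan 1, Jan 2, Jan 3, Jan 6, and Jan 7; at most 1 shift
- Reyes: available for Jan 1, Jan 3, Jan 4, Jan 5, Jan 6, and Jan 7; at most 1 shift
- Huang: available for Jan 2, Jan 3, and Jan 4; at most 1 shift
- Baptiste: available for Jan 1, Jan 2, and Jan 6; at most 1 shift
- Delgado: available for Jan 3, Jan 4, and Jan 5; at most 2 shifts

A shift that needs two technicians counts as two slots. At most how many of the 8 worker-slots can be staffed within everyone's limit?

6

Total capacity across all technicians is 1+1+1+1+2 = 6, and 8 slots are needed, so at most 6 can be filled.
An assignment achieving 6: Jan 1→Baptiste, Jan 2→Huang, Jan 3→Delgado, Jan 4→Delgado, Jan 5→Reyes, Jan 7→Abara.
Loads: Abara 1/1, Reyes 1/1, Huang 1/1, Baptiste 1/1, Delgado 2/2.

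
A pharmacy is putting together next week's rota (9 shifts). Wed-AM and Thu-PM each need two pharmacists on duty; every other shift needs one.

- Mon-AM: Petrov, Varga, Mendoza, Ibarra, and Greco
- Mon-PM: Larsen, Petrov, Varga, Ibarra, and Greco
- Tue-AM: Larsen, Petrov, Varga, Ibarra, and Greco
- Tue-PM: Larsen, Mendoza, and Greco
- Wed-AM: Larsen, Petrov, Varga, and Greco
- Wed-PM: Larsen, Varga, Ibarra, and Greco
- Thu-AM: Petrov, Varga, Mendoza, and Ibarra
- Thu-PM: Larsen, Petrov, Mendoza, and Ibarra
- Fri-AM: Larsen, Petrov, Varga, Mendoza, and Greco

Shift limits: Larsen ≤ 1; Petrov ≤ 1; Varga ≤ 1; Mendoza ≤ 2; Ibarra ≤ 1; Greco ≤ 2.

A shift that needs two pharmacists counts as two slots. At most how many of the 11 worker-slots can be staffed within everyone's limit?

8

Total capacity across all pharmacists is 1+1+1+2+1+2 = 8, and 11 slots are needed, so at most 8 can be filled.
An assignment achieving 8: Mon-AM→Greco, Mon-PM→Greco, Tue-PM→Larsen, Wed-AM→Petrov+Varga, Wed-PM→Ibarra, Thu-AM→Mendoza, Thu-PM→Mendoza.
Loads: Larsen 1/1, Petrov 1/1, Varga 1/1, Mendoza 2/2, Ibarra 1/1, Greco 2/2.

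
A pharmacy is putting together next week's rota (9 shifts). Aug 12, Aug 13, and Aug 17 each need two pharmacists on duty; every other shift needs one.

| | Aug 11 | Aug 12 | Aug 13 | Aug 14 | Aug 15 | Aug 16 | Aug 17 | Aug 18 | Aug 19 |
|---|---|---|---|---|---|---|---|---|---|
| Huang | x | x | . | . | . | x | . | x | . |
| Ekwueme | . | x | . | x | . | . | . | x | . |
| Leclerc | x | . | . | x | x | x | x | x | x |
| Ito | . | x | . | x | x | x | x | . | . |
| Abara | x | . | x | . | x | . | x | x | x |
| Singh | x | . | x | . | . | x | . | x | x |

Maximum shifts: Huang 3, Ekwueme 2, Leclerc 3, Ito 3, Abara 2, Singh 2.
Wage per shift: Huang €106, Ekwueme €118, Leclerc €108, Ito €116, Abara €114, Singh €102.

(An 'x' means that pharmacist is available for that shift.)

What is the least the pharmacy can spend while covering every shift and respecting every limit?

Aug 13 can only be covered by Abara and Singh, so that assignment is forced.
Picking the cheapest available pharmacist for each shift independently would cost €1284, but that ignores the shift limits.
An optimal schedule: Aug 11→Huang, Aug 12→Huang+Ito, Aug 13→Singh+Abara, Aug 14→Leclerc, Aug 15→Leclerc, Aug 16→Ito, Aug 17→Leclerc+Abara, Aug 18→Huang, Aug 19→Singh.
Total: 106 + 106 + 116 + 102 + 114 + 108 + 108 + 116 + 108 + 114 + 106 + 102 = €1306.

€1306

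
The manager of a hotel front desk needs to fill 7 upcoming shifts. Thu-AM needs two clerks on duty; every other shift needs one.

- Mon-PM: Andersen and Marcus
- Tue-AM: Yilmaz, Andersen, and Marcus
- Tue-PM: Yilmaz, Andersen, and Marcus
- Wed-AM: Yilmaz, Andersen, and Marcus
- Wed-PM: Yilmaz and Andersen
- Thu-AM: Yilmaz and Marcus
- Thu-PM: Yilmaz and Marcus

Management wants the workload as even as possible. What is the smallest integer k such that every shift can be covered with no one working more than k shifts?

With 3 clerks and 8 worker-slots to fill, someone must work at least ⌈8/3⌉ = 3 shifts, so k ≥ 3.
k = 3 works: Mon-PM→Andersen, Tue-AM→Andersen, Tue-PM→Andersen, Wed-AM→Marcus, Wed-PM→Yilmaz, Thu-AM→Yilmaz+Marcus, Thu-PM→Yilmaz.
Loads: Yilmaz 3, Andersen 3, Marcus 2 — all ≤ 3.

3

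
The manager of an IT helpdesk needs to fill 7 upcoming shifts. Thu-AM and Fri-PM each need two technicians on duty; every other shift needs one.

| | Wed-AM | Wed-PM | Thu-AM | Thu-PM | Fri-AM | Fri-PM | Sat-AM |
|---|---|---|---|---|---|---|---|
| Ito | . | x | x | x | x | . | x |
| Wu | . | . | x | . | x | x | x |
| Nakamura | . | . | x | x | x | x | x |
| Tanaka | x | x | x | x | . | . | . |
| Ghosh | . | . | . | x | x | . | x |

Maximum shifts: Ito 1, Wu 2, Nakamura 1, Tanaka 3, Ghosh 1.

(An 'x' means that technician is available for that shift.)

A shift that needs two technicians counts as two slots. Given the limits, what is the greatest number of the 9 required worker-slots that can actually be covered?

Total capacity across all technicians is 1+2+1+3+1 = 8, and 9 slots are needed, so at most 8 can be filled.
An assignment achieving 8: Wed-AM→Tanaka, Wed-PM→Ito, Thu-AM→Wu+Tanaka, Thu-PM→Tanaka, Fri-AM→Ghosh, Fri-PM→Wu+Nakamura.
Loads: Ito 1/1, Wu 2/2, Nakamura 1/1, Tanaka 3/3, Ghosh 1/1.

8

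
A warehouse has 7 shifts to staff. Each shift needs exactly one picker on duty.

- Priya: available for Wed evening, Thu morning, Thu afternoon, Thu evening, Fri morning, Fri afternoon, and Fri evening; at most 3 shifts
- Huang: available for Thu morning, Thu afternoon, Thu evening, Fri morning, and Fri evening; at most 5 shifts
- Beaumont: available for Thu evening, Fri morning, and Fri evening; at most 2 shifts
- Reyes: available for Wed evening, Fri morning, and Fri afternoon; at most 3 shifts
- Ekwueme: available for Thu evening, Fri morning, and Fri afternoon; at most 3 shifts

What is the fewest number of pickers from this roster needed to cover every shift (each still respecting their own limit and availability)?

7 slots to fill and no one can take more than 5, so at least ⌈7/5⌉ = 2 pickers are needed.
Priya and Huang alone can cover everything: Wed evening→Priya, Thu morning→Priya, Thu afternoon→Huang, Thu evening→Huang, Fri morning→Huang, Fri afternoon→Priya, Fri evening→Huang.

2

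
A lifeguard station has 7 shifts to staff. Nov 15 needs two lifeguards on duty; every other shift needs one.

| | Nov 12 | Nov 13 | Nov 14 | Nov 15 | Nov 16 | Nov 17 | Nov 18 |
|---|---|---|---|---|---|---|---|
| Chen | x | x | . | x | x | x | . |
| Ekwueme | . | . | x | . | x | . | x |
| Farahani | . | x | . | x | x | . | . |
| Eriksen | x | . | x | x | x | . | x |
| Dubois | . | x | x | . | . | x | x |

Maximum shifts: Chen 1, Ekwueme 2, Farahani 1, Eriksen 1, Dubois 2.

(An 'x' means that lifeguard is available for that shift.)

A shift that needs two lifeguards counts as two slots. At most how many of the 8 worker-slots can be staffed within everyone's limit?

7

Total capacity across all lifeguards is 1+2+1+1+2 = 7, and 8 slots are needed, so at most 7 can be filled.
An assignment achieving 7: Nov 12→Chen, Nov 13→Farahani, Nov 14→Ekwueme, Nov 15→Eriksen, Nov 16→Ekwueme, Nov 17→Dubois, Nov 18→Dubois.
Loads: Chen 1/1, Ekwueme 2/2, Farahani 1/1, Eriksen 1/1, Dubois 2/2.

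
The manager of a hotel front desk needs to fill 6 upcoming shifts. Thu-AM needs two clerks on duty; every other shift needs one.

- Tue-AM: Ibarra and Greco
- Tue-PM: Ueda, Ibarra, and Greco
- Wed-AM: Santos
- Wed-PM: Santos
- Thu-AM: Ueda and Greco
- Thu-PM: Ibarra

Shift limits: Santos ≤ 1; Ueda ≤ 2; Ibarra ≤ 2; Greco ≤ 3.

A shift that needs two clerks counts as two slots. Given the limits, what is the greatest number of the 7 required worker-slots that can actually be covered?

Total capacity across all clerks is 1+2+2+3 = 8, and 7 slots are needed, so at most 7 can be filled.
Shifts {Wed-AM, Wed-PM} need 2 slots but only Santos are available for them, supplying at most 1 — so at least 1 slot must go unfilled.
An assignment achieving 6: Tue-AM→Ibarra, Tue-PM→Ueda, Wed-AM→Santos, Thu-AM→Ueda+Greco, Thu-PM→Ibarra.
Loads: Santos 1/1, Ueda 2/2, Ibarra 2/2, Greco 1/3.

6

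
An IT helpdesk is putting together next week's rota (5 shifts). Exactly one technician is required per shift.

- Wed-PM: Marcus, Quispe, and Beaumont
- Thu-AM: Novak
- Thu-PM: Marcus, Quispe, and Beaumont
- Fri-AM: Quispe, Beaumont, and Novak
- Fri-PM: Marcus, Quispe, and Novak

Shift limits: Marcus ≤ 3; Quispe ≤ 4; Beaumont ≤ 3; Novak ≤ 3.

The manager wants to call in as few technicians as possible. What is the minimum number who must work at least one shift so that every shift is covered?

2

5 slots to fill and no one can take more than 4, so at least ⌈5/4⌉ = 2 technicians are needed.
Marcus and Novak alone can cover everything: Wed-PM→Marcus, Thu-AM→Novak, Thu-PM→Marcus, Fri-AM→Novak, Fri-PM→Marcus.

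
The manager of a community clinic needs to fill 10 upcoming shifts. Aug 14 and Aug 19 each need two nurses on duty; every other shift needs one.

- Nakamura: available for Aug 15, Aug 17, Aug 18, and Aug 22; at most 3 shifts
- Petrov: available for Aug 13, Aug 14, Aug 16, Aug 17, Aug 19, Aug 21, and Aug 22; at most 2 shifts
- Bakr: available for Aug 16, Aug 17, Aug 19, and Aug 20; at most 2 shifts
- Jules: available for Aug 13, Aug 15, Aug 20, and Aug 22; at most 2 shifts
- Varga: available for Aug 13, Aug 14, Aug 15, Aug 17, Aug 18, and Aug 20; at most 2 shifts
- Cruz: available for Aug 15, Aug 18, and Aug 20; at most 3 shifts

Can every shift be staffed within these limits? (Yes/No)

Total capacity is 14 and 12 slots are needed, so capacity alone doesn't rule it out.
Shifts {Aug 14, Aug 19, Aug 21} need 5 worker-slots in total, but the nurses available for any of those shifts (Petrov, Bakr, and Varga) can supply at most 4 among them. So no valid schedule exists.

No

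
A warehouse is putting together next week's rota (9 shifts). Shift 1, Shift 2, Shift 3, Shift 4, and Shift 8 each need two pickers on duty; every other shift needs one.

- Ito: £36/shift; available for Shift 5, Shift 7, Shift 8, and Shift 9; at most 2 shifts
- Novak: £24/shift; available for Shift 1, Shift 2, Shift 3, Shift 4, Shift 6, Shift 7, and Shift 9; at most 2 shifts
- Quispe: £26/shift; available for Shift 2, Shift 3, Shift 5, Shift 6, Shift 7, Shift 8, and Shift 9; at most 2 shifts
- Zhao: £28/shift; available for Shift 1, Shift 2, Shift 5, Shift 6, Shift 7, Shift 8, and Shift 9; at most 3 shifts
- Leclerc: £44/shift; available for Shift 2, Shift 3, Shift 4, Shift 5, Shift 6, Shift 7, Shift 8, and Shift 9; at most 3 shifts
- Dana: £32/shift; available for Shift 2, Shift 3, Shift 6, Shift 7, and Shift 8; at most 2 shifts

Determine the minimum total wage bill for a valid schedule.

£452

Shift 1 can only be covered by Novak and Zhao, so that assignment is forced.
Shift 4 can only be covered by Novak and Leclerc, so that assignment is forced.
Picking the cheapest available picker for each shift independently would cost £372, but that ignores the shift limits.
An optimal schedule: Shift 1→Novak+Zhao, Shift 2→Zhao+Dana, Shift 3→Quispe+Leclerc, Shift 4→Novak+Leclerc, Shift 5→Ito, Shift 6→Quispe, Shift 7→Zhao, Shift 8→Leclerc+Dana, Shift 9→Ito.
Total: 24 + 28 + 28 + 32 + 26 + 44 + 24 + 44 + 36 + 26 + 28 + 44 + 32 + 36 = £452.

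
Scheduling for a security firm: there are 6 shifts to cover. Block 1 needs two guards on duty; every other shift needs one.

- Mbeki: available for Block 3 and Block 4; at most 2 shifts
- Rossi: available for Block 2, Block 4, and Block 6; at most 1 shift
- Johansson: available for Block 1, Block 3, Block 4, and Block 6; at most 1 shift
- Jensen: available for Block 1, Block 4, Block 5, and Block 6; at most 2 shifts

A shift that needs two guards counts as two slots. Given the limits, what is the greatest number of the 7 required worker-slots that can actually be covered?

6

Total capacity across all guards is 2+1+1+2 = 6, and 7 slots are needed, so at most 6 can be filled.
An assignment achieving 6: Block 1→Johansson+Jensen, Block 2→Rossi, Block 3→Mbeki, Block 4→Mbeki, Block 5→Jensen.
Loads: Mbeki 2/2, Rossi 1/1, Johansson 1/1, Jensen 2/2.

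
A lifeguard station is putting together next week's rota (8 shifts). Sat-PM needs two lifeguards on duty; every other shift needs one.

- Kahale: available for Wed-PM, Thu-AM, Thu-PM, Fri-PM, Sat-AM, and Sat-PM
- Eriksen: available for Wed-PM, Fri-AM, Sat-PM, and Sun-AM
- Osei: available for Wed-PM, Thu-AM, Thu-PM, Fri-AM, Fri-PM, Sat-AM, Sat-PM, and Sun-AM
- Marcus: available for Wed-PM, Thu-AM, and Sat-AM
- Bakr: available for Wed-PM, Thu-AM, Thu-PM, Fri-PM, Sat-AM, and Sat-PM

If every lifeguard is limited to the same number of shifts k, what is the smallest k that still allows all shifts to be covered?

2

With 5 lifeguards and 9 worker-slots to fill, someone must work at least ⌈9/5⌉ = 2 shifts, so k ≥ 2.
k = 2 works: Wed-PM→Marcus, Thu-AM→Osei, Thu-PM→Kahale, Fri-AM→Eriksen, Fri-PM→Kahale, Sat-AM→Marcus, Sat-PM→Osei+Bakr, Sun-AM→Eriksen.
Loads: Kahale 2, Eriksen 2, Osei 2, Marcus 2, Bakr 1 — all ≤ 2.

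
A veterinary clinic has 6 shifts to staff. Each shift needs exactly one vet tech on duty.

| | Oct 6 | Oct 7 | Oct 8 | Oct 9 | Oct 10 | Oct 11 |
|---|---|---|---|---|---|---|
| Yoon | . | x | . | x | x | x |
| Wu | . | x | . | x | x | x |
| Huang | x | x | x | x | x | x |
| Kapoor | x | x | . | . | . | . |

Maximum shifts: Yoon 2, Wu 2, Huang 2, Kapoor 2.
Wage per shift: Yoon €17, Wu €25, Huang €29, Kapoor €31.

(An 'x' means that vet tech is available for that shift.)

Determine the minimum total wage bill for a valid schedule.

€142

Oct 8 can only be covered by Huang, so that assignment is forced.
Picking the cheapest available vet tech for each shift independently would cost €126, but that ignores the shift limits.
An optimal schedule: Oct 6→Huang, Oct 7→Wu, Oct 8→Huang, Oct 9→Yoon, Oct 10→Yoon, Oct 11→Wu.
Total: 29 + 25 + 29 + 17 + 17 + 25 = €142.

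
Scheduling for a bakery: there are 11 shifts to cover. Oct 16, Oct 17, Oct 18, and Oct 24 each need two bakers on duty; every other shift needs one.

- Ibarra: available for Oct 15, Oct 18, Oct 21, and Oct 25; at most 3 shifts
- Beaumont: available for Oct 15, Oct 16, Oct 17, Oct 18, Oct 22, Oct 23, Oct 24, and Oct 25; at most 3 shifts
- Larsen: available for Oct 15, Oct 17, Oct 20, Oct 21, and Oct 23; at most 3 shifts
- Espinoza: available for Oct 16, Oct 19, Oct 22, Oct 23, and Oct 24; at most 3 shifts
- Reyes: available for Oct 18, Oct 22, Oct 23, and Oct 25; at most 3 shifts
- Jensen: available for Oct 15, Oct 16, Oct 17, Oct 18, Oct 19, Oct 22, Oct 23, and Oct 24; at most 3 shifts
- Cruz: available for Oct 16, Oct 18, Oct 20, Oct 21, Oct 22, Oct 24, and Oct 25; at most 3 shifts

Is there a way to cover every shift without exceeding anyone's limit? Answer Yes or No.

Yes

One valid schedule: Oct 15→Ibarra, Oct 16→Espinoza+Jensen, Oct 17→Beaumont+Larsen, Oct 18→Reyes+Jensen, Oct 19→Espinoza, Oct 20→Larsen, Oct 21→Ibarra, Oct 22→Beaumont, Oct 23→Beaumont, Oct 24→Espinoza+Jensen, Oct 25→Ibarra.
Loads: Ibarra 3/3, Beaumont 3/3, Larsen 2/3, Espinoza 3/3, Reyes 1/3, Jensen 3/3, Cruz 0/3 — all within limits.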